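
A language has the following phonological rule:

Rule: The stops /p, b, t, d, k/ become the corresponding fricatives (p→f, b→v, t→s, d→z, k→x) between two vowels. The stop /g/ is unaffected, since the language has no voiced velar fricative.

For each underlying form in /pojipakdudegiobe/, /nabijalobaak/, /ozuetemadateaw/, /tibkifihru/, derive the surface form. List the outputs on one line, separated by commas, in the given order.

pojifakduzegiove, navijalovaak, ozuesemazaseaw, tibkifihru

/pojipakdudegiobe/: /p/ is a stop between vowels /i/ and /a/, so it spirantizes to the fricative [f]. /d/ is a stop between vowels /u/ and /e/, so it spirantizes to the fricative [z]. /b/ is a stop between vowels /o/ and /e/, so it spirantizes to the fricative [v]. → [pojifakduzegiove].
/nabijalobaak/: /b/ is a stop between vowels /a/ and /i/, so it spirantizes to the fricative [v]. /b/ is a stop between vowels /o/ and /a/, so it spirantizes to the fricative [v]. → [navijalovaak].
/ozuetemadateaw/: /t/ is a stop between vowels /e/ and /e/, so it spirantizes to the fricative [s]. /d/ is a stop between vowels /a/ and /a/, so it spirantizes to the fricative [z]. /t/ is a stop between vowels /a/ and /e/, so it spirantizes to the fricative [s]. → [ozuesemazaseaw].
/tibkifihru/: the rule's environment is not met; surfaces unchanged as [tibkifihru].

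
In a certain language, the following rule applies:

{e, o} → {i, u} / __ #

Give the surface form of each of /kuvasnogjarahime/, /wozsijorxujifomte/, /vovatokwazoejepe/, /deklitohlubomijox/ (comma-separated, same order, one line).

kuvasnogjarahimi, wozsijorxujifomti, vovatokwazoejepi, deklitohlubomijox

/kuvasnogjarahime/: /e/ is a mid vowel in word-final position, so it raises to [i]. → [kuvasnogjarahimi].
/wozsijorxujifomte/: /e/ is a mid vowel in word-final position, so it raises to [i]. → [wozsijorxujifomti].
/vovatokwazoejepe/: /e/ is a mid vowel in word-final position, so it raises to [i]. → [vovatokwazoejepi].
/deklitohlubomijox/: the rule's environment is not met; surfaces unchanged as [deklitohlubomijox].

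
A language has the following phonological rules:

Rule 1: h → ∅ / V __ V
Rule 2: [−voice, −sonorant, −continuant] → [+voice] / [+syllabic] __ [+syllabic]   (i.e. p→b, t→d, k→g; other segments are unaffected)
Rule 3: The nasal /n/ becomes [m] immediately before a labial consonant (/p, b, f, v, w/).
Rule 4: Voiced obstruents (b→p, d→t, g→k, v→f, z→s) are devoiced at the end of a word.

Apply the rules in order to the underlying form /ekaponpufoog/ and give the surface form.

egabompufook

Rule 1 (intervocalic h-deletion): no segment meets the environment; /ekaponpufoog/ is unchanged.
Rule 2 (intervocalic voicing): /k/ is a voiceless stop between vowels /e/ and /a/, so it voices to [g]. /p/ is a voiceless stop between vowels /a/ and /o/, so it voices to [b]. /ekaponpufoog/ → egabonpufoog.
Rule 3 (nasal place assimilation): /n/ precedes the labial consonant /p/, so it assimilates in place to [m]. /egabonpufoog/ → egabompufoog.
Rule 4 (final devoicing): /g/ is a voiced obstruent in word-final position, so it devoices to [k]. /egabompufoog/ → egabompufook.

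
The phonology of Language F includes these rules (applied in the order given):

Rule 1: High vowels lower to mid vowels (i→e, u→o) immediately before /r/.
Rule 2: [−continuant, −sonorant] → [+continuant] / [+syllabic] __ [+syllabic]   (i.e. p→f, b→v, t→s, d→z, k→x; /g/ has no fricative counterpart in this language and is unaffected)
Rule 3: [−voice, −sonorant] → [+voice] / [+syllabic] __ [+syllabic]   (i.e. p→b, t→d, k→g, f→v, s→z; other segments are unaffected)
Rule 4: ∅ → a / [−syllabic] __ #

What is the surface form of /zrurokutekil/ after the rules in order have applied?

Rule 1 (pre-rhotic lowering): /u/ is a high vowel immediately before /r/, so it lowers to [o]. /zrurokutekil/ → zrorokutekil.
Rule 2 (intervocalic spirantization): /k/ is a stop between vowels /o/ and /u/, so it spirantizes to the fricative [x]. /t/ is a stop between vowels /u/ and /e/, so it spirantizes to the fricative [s]. /k/ is a stop between vowels /e/ and /i/, so it spirantizes to the fricative [x]. /zrorokutekil/ → zroroxusexil.
Rule 3 (intervocalic voicing): /s/ is a voiceless obstruent between vowels /u/ and /e/, so it voices to [z]. /zroroxusexil/ → zroroxuzexil.
Rule 4 (final a-epenthesis): the form ends in the consonant /l/, so [a] is inserted word-finally. /zroroxuzexil/ → zroroxuzexila.

zroroxuzexila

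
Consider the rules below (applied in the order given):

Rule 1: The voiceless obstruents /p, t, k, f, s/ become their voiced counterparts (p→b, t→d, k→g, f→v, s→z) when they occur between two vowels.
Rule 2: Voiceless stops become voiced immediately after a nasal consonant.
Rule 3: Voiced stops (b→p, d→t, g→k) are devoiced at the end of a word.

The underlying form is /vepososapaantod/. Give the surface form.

vebozozabaandot

Rule 1 (intervocalic voicing): /p/ is a voiceless obstruent between vowels /e/ and /o/, so it voices to [b]. /s/ is a voiceless obstruent between vowels /o/ and /o/, so it voices to [z]. /s/ is a voiceless obstruent between vowels /o/ and /a/, so it voices to [z]. /p/ is a voiceless obstruent between vowels /a/ and /a/, so it voices to [b]. /vepososapaantod/ → vebozozabaantod.
Rule 2 (post-nasal voicing): /t/ is a voiceless stop immediately after the nasal /n/, so it voices to [d]. /vebozozabaantod/ → vebozozabaandod.
Rule 3 (final devoicing): /d/ is a voiced stop in word-final position, so it devoices to [t]. /vebozozabaandod/ → vebozozabaandot.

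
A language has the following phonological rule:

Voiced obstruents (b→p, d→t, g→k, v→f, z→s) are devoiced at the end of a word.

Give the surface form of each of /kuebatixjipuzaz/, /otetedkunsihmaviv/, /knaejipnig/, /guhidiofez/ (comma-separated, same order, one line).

kuebatixjipuzas, otetedkunsihmavif, knaejipnik, guhidiofes

/kuebatixjipuzaz/: /z/ is a voiced obstruent in word-final position, so it devoices to [s]. → [kuebatixjipuzas].
/otetedkunsihmaviv/: /v/ is a voiced obstruent in word-final position, so it devoices to [f]. → [otetedkunsihmavif].
/knaejipnig/: /g/ is a voiced obstruent in word-final position, so it devoices to [k]. → [knaejipnik].
/guhidiofez/: /z/ is a voiced obstruent in word-final position, so it devoices to [s]. → [guhidiofes].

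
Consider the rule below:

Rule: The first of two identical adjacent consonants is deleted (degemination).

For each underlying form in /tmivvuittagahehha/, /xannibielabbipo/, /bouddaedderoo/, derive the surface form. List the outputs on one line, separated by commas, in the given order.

tmivuitagaheha, xanibielabipo, boudaederoo

/tmivvuittagahehha/: /vv/ is a geminate; the first /v/ deletes. /tt/ is a geminate; the first /t/ deletes. /hh/ is a geminate; the first /h/ deletes. → [tmivuitagaheha].
/xannibielabbipo/: /nn/ is a geminate; the first /n/ deletes. /bb/ is a geminate; the first /b/ deletes. → [xanibielabipo].
/bouddaedderoo/: /dd/ is a geminate; the first /d/ deletes. /dd/ is a geminate; the first /d/ deletes. → [boudaederoo].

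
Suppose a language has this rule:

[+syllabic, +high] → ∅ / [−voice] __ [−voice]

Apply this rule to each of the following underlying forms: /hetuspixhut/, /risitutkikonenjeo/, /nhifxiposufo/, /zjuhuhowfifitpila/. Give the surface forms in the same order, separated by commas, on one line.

/hetuspixhut/: /u/ is a high vowel flanked by voiceless consonants /t/ and /s/, so it deletes. /i/ is a high vowel flanked by voiceless consonants /p/ and /x/, so it deletes. /u/ is a high vowel flanked by voiceless consonants /h/ and /t/, so it deletes. → [hetspxht].
/risitutkikonenjeo/: /i/ is a high vowel flanked by voiceless consonants /s/ and /t/, so it deletes. /u/ is a high vowel flanked by voiceless consonants /t/ and /t/, so it deletes. /i/ is a high vowel flanked by voiceless consonants /k/ and /k/, so it deletes. → [risttkkonenjeo].
/nhifxiposufo/: /i/ is a high vowel flanked by voiceless consonants /h/ and /f/, so it deletes. /i/ is a high vowel flanked by voiceless consonants /x/ and /p/, so it deletes. /u/ is a high vowel flanked by voiceless consonants /s/ and /f/, so it deletes. → [nhfxposfo].
/zjuhuhowfifitpila/: /u/ is a high vowel flanked by voiceless consonants /h/ and /h/, so it deletes. /i/ is a high vowel flanked by voiceless consonants /f/ and /f/, so it deletes. /i/ is a high vowel flanked by voiceless consonants /f/ and /t/, so it deletes. → [zjuhhowfftpila].

hetspxht, risttkkonenjeo, nhfxposfo, zjuhhowfftpila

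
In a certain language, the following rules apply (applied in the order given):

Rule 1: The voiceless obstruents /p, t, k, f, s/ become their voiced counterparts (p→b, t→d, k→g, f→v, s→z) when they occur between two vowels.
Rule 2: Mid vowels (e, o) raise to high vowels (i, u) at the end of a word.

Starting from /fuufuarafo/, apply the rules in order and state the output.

Rule 1 (intervocalic voicing): /f/ is a voiceless obstruent between vowels /u/ and /u/, so it voices to [v]. /f/ is a voiceless obstruent between vowels /a/ and /o/, so it voices to [v]. /fuufuarafo/ → fuuvuaravo.
Rule 2 (final vowel raising): /o/ is a mid vowel in word-final position, so it raises to [u]. /fuuvuaravo/ → fuuvuaravu.

fuuvuaravu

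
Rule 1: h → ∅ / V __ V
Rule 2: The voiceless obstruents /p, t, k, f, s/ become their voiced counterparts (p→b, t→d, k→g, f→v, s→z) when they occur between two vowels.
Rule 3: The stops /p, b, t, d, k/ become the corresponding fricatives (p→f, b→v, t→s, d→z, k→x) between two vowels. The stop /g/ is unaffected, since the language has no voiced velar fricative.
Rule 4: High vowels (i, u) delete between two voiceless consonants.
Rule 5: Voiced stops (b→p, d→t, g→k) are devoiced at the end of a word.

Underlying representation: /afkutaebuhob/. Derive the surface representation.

afkuzaevuop

Rule 1 (intervocalic h-deletion): /h/ occurs between vowels /u/ and /o/, so it deletes. /afkutaebuhob/ → afkutaebuob.
Rule 2 (intervocalic voicing): /t/ is a voiceless obstruent between vowels /u/ and /a/, so it voices to [d]. /afkutaebuob/ → afkudaebuob.
Rule 3 (intervocalic spirantization): /d/ is a stop between vowels /u/ and /a/, so it spirantizes to the fricative [z]. /b/ is a stop between vowels /e/ and /u/, so it spirantizes to the fricative [v]. /afkudaebuob/ → afkuzaevuob.
Rule 4 (high vowel syncope): no segment meets the environment; /afkuzaevuob/ is unchanged.
Rule 5 (final devoicing): /b/ is a voiced stop in word-final position, so it devoices to [p]. /afkuzaevuob/ → afkuzaevuop.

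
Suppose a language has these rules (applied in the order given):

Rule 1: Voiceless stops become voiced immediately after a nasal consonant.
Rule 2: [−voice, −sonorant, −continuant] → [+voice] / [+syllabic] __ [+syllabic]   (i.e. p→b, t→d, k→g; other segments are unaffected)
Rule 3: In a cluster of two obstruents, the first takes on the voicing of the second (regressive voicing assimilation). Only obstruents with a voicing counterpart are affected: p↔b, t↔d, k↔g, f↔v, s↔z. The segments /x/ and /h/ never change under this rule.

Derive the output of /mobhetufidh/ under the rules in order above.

Rule 1 (post-nasal voicing): no segment meets the environment; /mobhetufidh/ is unchanged.
Rule 2 (intervocalic voicing): /t/ is a voiceless stop between vowels /e/ and /u/, so it voices to [d]. /mobhetufidh/ → mobhedufidh.
Rule 3 (regressive voicing assimilation): /b/ precedes the voiceless obstruent /h/, so it devoices to [p] by assimilation. /d/ precedes the voiceless obstruent /h/, so it devoices to [t] by assimilation. /mobhedufidh/ → mophedufith.

mophedufith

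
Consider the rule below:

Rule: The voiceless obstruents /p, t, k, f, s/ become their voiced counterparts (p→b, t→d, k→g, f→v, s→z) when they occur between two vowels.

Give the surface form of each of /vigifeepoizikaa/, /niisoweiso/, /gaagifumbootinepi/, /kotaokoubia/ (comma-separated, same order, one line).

vigiveeboizigaa, niizoweizo, gaagivumboodinebi, kodaogoubia

/vigifeepoizikaa/: /f/ is a voiceless obstruent between vowels /i/ and /e/, so it voices to [v]. /p/ is a voiceless obstruent between vowels /e/ and /o/, so it voices to [b]. /k/ is a voiceless obstruent between vowels /i/ and /a/, so it voices to [g]. → [vigiveeboizigaa].
/niisoweiso/: /s/ is a voiceless obstruent between vowels /i/ and /o/, so it voices to [z]. /s/ is a voiceless obstruent between vowels /i/ and /o/, so it voices to [z]. → [niizoweizo].
/gaagifumbootinepi/: /f/ is a voiceless obstruent between vowels /i/ and /u/, so it voices to [v]. /t/ is a voiceless obstruent between vowels /o/ and /i/, so it voices to [d]. /p/ is a voiceless obstruent between vowels /e/ and /i/, so it voices to [b]. → [gaagivumboodinebi].
/kotaokoubia/: /t/ is a voiceless obstruent between vowels /o/ and /a/, so it voices to [d]. /k/ is a voiceless obstruent between vowels /o/ and /o/, so it voices to [g]. → [kodaogoubia].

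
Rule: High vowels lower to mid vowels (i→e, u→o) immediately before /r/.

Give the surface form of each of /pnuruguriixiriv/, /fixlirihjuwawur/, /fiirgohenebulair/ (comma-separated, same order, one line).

/pnuruguriixiriv/: /u/ is a high vowel immediately before /r/, so it lowers to [o]. /u/ is a high vowel immediately before /r/, so it lowers to [o]. /i/ is a high vowel immediately before /r/, so it lowers to [e]. → [pnorugoriixeriv].
/fixlirihjuwawur/: /i/ is a high vowel immediately before /r/, so it lowers to [e]. /u/ is a high vowel immediately before /r/, so it lowers to [o]. → [fixlerihjuwawor].
/fiirgohenebulair/: /i/ is a high vowel immediately before /r/, so it lowers to [e]. /i/ is a high vowel immediately before /r/, so it lowers to [e]. → [fiergohenebulaer].

pnorugoriixeriv, fixlerihjuwawor, fiergohenebulaer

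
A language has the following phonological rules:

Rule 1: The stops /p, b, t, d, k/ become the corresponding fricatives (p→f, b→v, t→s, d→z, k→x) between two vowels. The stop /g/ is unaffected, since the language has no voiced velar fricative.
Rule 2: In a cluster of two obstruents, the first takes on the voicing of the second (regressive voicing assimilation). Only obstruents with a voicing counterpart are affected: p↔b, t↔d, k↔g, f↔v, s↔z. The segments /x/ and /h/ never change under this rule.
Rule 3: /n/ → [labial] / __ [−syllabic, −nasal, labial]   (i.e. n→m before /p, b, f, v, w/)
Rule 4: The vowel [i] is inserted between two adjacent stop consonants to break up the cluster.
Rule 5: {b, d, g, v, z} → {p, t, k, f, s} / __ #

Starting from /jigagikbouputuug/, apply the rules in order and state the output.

jigagigiboufusuuk

Rule 1 (intervocalic spirantization): /p/ is a stop between vowels /u/ and /u/, so it spirantizes to the fricative [f]. /t/ is a stop between vowels /u/ and /u/, so it spirantizes to the fricative [s]. /jigagikbouputuug/ → jigagikboufusuug.
Rule 2 (regressive voicing assimilation): /k/ precedes the voiced obstruent /b/, so it voices to [g] by assimilation. /jigagikboufusuug/ → jigagigboufusuug.
Rule 3 (nasal place assimilation): no segment meets the environment; /jigagigboufusuug/ is unchanged.
Rule 4 (stop-cluster i-epenthesis): /g/ and /b/ form a stop–stop cluster, so [i] is inserted between them. /jigagigboufusuug/ → jigagigiboufusuug.
Rule 5 (final devoicing): /g/ is a voiced obstruent in word-final position, so it devoices to [k]. /jigagigiboufusuug/ → jigagigiboufusuuk.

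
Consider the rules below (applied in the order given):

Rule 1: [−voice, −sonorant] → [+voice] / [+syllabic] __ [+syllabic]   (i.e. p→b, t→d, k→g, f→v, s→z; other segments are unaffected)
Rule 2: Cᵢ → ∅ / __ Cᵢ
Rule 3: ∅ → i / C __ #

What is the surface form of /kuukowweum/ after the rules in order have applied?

kuugoweumi

Rule 1 (intervocalic voicing): /k/ is a voiceless obstruent between vowels /u/ and /o/, so it voices to [g]. /kuukowweum/ → kuugowweum.
Rule 2 (degemination): /ww/ is a geminate; the first /w/ deletes. /kuugowweum/ → kuugoweum.
Rule 3 (final i-epenthesis): the form ends in the consonant /m/, so [i] is inserted word-finally. /kuugoweum/ → kuugoweumi.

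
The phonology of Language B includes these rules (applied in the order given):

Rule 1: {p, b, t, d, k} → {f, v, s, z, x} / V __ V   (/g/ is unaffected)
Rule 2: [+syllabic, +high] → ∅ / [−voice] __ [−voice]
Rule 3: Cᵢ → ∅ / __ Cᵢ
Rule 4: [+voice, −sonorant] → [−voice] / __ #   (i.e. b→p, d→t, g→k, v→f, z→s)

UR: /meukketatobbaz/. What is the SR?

meukesasobas

Rule 1 (intervocalic spirantization): /t/ is a stop between vowels /e/ and /a/, so it spirantizes to the fricative [s]. /t/ is a stop between vowels /a/ and /o/, so it spirantizes to the fricative [s]. /meukketatobbaz/ → meukkesasobbaz.
Rule 2 (high vowel syncope): no segment meets the environment; /meukkesasobbaz/ is unchanged.
Rule 3 (degemination): /kk/ is a geminate; the first /k/ deletes. /bb/ is a geminate; the first /b/ deletes. /meukkesasobbaz/ → meukesasobaz.
Rule 4 (final devoicing): /z/ is a voiced obstruent in word-final position, so it devoices to [s]. /meukesasobaz/ → meukesasobas.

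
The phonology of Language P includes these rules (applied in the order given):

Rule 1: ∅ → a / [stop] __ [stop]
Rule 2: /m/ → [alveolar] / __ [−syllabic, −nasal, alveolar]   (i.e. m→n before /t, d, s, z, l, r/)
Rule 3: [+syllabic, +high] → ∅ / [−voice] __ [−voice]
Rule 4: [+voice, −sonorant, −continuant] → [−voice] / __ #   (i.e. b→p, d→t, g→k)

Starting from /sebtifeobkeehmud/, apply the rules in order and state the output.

Rule 1 (stop-cluster a-epenthesis): /b/ and /t/ form a stop–stop cluster, so [a] is inserted between them. /b/ and /k/ form a stop–stop cluster, so [a] is inserted between them. /sebtifeobkeehmud/ → sebatifeobakeehmud.
Rule 2 (nasal place assimilation): no segment meets the environment; /sebatifeobakeehmud/ is unchanged.
Rule 3 (high vowel syncope): /i/ is a high vowel flanked by voiceless consonants /t/ and /f/, so it deletes. /sebatifeobakeehmud/ → sebatfeobakeehmud.
Rule 4 (final devoicing): /d/ is a voiced stop in word-final position, so it devoices to [t]. /sebatfeobakeehmud/ → sebatfeobakeehmut.

sebatfeobakeehmut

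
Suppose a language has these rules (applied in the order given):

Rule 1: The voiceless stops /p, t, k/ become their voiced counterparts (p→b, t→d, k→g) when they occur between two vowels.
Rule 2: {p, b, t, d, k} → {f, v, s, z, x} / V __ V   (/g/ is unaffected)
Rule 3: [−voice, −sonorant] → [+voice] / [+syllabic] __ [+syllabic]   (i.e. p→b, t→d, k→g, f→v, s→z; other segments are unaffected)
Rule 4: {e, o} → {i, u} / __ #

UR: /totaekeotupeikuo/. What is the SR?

Rule 1 (intervocalic voicing): /t/ is a voiceless stop between vowels /o/ and /a/, so it voices to [d]. /k/ is a voiceless stop between vowels /e/ and /e/, so it voices to [g]. /t/ is a voiceless stop between vowels /o/ and /u/, so it voices to [d]. /p/ is a voiceless stop between vowels /u/ and /e/, so it voices to [b]. /k/ is a voiceless stop between vowels /i/ and /u/, so it voices to [g]. /totaekeotupeikuo/ → todaegeodubeiguo.
Rule 2 (intervocalic spirantization): /d/ is a stop between vowels /o/ and /a/, so it spirantizes to the fricative [z]. /d/ is a stop between vowels /o/ and /u/, so it spirantizes to the fricative [z]. /b/ is a stop between vowels /u/ and /e/, so it spirantizes to the fricative [v]. /todaegeodubeiguo/ → tozaegeozuveiguo.
Rule 3 (intervocalic voicing): no segment meets the environment; /tozaegeozuveiguo/ is unchanged.
Rule 4 (final vowel raising): /o/ is a mid vowel in word-final position, so it raises to [u]. /tozaegeozuveiguo/ → tozaegeozuveiguu.

tozaegeozuveiguu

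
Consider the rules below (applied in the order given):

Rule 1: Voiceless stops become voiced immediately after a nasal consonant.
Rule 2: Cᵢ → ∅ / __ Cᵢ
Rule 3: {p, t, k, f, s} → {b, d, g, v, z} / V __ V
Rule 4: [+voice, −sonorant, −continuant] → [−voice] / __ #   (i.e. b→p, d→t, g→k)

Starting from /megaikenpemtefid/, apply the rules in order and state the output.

megaigenbemdevit

Rule 1 (post-nasal voicing): /p/ is a voiceless stop immediately after the nasal /n/, so it voices to [b]. /t/ is a voiceless stop immediately after the nasal /m/, so it voices to [d]. /megaikenpemtefid/ → megaikenbemdefid.
Rule 2 (degemination): no segment meets the environment; /megaikenbemdefid/ is unchanged.
Rule 3 (intervocalic voicing): /k/ is a voiceless obstruent between vowels /i/ and /e/, so it voices to [g]. /f/ is a voiceless obstruent between vowels /e/ and /i/, so it voices to [v]. /megaikenbemdefid/ → megaigenbemdevid.
Rule 4 (final devoicing): /d/ is a voiced stop in word-final position, so it devoices to [t]. /megaigenbemdevid/ → megaigenbemdevit.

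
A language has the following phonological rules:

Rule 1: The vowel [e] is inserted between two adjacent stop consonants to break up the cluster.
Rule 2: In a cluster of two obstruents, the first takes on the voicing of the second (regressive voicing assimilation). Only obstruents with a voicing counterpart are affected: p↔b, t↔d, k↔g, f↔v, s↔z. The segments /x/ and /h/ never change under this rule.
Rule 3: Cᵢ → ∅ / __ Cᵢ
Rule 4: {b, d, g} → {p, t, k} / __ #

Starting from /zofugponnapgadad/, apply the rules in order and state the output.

zofugeponapegadat

Rule 1 (stop-cluster e-epenthesis): /g/ and /p/ form a stop–stop cluster, so [e] is inserted between them. /p/ and /g/ form a stop–stop cluster, so [e] is inserted between them. /zofugponnapgadad/ → zofugeponnapegadad.
Rule 2 (regressive voicing assimilation): no segment meets the environment; /zofugeponnapegadad/ is unchanged.
Rule 3 (degemination): /nn/ is a geminate; the first /n/ deletes. /zofugeponnapegadad/ → zofugeponapegadad.
Rule 4 (final devoicing): /d/ is a voiced stop in word-final position, so it devoices to [t]. /zofugeponapegadad/ → zofugeponapegadat.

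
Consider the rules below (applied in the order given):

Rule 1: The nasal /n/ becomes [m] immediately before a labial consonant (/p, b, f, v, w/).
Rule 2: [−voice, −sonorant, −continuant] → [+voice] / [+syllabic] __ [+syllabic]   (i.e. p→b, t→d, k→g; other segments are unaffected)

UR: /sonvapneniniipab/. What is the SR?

Rule 1 (nasal place assimilation): /n/ precedes the labial consonant /v/, so it assimilates in place to [m]. /sonvapneniniipab/ → somvapneniniipab.
Rule 2 (intervocalic voicing): /p/ is a voiceless stop between vowels /i/ and /a/, so it voices to [b]. /somvapneniniipab/ → somvapneniniibab.

somvapneniniibab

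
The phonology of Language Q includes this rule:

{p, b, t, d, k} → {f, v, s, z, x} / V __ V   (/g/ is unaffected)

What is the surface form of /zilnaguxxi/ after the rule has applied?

zilnaguxxi

No segment of /zilnaguxxi/ meets the structural description of the rule, so the form surfaces unchanged.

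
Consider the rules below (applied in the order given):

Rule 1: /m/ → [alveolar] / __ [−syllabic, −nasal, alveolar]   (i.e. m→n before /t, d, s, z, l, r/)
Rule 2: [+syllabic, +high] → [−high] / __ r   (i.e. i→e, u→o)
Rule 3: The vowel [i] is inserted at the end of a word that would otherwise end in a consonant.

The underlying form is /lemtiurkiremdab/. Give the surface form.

Rule 1 (nasal place assimilation): /m/ precedes the alveolar consonant /t/, so it assimilates in place to [n]. /m/ precedes the alveolar consonant /d/, so it assimilates in place to [n]. /lemtiurkiremdab/ → lentiurkirendab.
Rule 2 (pre-rhotic lowering): /u/ is a high vowel immediately before /r/, so it lowers to [o]. /i/ is a high vowel immediately before /r/, so it lowers to [e]. /lentiurkirendab/ → lentiorkerendab.
Rule 3 (final i-epenthesis): the form ends in the consonant /b/, so [i] is inserted word-finally. /lentiorkerendab/ → lentiorkerendabi.

lentiorkerendabi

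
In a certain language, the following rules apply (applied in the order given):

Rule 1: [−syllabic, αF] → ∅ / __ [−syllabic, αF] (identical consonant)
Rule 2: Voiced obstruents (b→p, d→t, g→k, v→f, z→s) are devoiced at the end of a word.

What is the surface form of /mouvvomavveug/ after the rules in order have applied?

Rule 1 (degemination): /vv/ is a geminate; the first /v/ deletes. /vv/ is a geminate; the first /v/ deletes. /mouvvomavveug/ → mouvomaveug.
Rule 2 (final devoicing): /g/ is a voiced obstruent in word-final position, so it devoices to [k]. /mouvomaveug/ → mouvomaveuk.

mouvomaveuk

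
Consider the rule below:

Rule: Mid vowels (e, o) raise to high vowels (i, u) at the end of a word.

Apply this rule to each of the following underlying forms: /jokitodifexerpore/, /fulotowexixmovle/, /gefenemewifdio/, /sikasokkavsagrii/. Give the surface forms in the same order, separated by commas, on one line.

/jokitodifexerpore/: /e/ is a mid vowel in word-final position, so it raises to [i]. → [jokitodifexerpori].
/fulotowexixmovle/: /e/ is a mid vowel in word-final position, so it raises to [i]. → [fulotowexixmovli].
/gefenemewifdio/: /o/ is a mid vowel in word-final position, so it raises to [u]. → [gefenemewifdiu].
/sikasokkavsagrii/: the rule's environment is not met; surfaces unchanged as [sikasokkavsagrii].

jokitodifexerpori, fulotowexixmovli, gefenemewifdiu, sikasokkavsagrii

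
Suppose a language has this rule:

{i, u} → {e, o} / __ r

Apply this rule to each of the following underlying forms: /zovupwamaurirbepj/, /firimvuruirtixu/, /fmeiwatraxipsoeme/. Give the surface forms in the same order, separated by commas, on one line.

/zovupwamaurirbepj/: /u/ is a high vowel immediately before /r/, so it lowers to [o]. /i/ is a high vowel immediately before /r/, so it lowers to [e]. → [zovupwamaorerbepj].
/firimvuruirtixu/: /i/ is a high vowel immediately before /r/, so it lowers to [e]. /u/ is a high vowel immediately before /r/, so it lowers to [o]. /i/ is a high vowel immediately before /r/, so it lowers to [e]. → [ferimvoruertixu].
/fmeiwatraxipsoeme/: the rule's environment is not met; surfaces unchanged as [fmeiwatraxipsoeme].

zovupwamaorerbepj, ferimvoruertixu, fmeiwatraxipsoeme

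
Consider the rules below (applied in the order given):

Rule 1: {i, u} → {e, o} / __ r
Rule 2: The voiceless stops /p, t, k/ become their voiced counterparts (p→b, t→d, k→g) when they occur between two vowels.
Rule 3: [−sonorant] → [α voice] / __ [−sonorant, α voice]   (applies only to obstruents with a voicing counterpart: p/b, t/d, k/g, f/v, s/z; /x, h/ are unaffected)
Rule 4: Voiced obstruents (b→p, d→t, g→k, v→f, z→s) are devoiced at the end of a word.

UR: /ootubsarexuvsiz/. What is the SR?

oodupsarexufsis

Rule 1 (pre-rhotic lowering): no segment meets the environment; /ootubsarexuvsiz/ is unchanged.
Rule 2 (intervocalic voicing): /t/ is a voiceless stop between vowels /o/ and /u/, so it voices to [d]. /ootubsarexuvsiz/ → oodubsarexuvsiz.
Rule 3 (regressive voicing assimilation): /b/ precedes the voiceless obstruent /s/, so it devoices to [p] by assimilation. /v/ precedes the voiceless obstruent /s/, so it devoices to [f] by assimilation. /oodubsarexuvsiz/ → oodupsarexufsiz.
Rule 4 (final devoicing): /z/ is a voiced obstruent in word-final position, so it devoices to [s]. /oodupsarexufsiz/ → oodupsarexufsis.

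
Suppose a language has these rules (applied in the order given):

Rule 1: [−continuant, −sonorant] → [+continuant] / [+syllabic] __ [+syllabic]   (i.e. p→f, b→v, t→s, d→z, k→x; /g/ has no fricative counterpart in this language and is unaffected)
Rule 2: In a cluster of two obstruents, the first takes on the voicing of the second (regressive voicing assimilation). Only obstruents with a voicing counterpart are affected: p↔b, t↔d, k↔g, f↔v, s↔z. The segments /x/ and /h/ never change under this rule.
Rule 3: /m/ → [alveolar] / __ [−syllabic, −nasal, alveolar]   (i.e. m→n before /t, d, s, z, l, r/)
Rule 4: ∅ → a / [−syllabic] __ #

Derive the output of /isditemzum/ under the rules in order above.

Rule 1 (intervocalic spirantization): /t/ is a stop between vowels /i/ and /e/, so it spirantizes to the fricative [s]. /isditemzum/ → isdisemzum.
Rule 2 (regressive voicing assimilation): /s/ precedes the voiced obstruent /d/, so it voices to [z] by assimilation. /isdisemzum/ → izdisemzum.
Rule 3 (nasal place assimilation): /m/ precedes the alveolar consonant /z/, so it assimilates in place to [n]. /izdisemzum/ → izdisenzum.
Rule 4 (final a-epenthesis): the form ends in the consonant /m/, so [a] is inserted word-finally. /izdisenzum/ → izdisenzuma.

izdisenzuma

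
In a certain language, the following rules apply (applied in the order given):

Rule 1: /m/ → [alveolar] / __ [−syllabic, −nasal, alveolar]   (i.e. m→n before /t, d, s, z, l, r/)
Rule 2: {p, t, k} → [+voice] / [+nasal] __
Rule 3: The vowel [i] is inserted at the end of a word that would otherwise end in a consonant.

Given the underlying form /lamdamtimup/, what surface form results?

landandimupi

Rule 1 (nasal place assimilation): /m/ precedes the alveolar consonant /d/, so it assimilates in place to [n]. /m/ precedes the alveolar consonant /t/, so it assimilates in place to [n]. /lamdamtimup/ → landantimup.
Rule 2 (post-nasal voicing): /t/ is a voiceless stop immediately after the nasal /n/, so it voices to [d]. /landantimup/ → landandimup.
Rule 3 (final i-epenthesis): the form ends in the consonant /p/, so [i] is inserted word-finally. /landandimup/ → landandimupi.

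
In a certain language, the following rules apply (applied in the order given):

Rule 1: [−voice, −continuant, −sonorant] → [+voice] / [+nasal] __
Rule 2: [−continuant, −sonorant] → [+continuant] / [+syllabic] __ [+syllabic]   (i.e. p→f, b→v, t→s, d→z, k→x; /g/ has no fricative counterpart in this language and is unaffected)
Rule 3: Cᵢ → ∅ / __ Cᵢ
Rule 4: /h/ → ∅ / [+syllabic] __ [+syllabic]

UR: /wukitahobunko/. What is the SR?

wuxisaovungo

Rule 1 (post-nasal voicing): /k/ is a voiceless stop immediately after the nasal /n/, so it voices to [g]. /wukitahobunko/ → wukitahobungo.
Rule 2 (intervocalic spirantization): /k/ is a stop between vowels /u/ and /i/, so it spirantizes to the fricative [x]. /t/ is a stop between vowels /i/ and /a/, so it spirantizes to the fricative [s]. /b/ is a stop between vowels /o/ and /u/, so it spirantizes to the fricative [v]. /wukitahobungo/ → wuxisahovungo.
Rule 3 (degemination): no segment meets the environment; /wuxisahovungo/ is unchanged.
Rule 4 (intervocalic h-deletion): /h/ occurs between vowels /a/ and /o/, so it deletes. /wuxisahovungo/ → wuxisaovungo.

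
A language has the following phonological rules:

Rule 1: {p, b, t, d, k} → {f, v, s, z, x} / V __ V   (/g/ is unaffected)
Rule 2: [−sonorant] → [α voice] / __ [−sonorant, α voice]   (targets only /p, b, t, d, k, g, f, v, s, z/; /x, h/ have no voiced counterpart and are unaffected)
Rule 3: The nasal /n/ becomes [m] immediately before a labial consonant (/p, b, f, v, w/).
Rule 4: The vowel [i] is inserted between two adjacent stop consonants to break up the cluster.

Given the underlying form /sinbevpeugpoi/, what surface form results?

simbefpeukipoi

Rule 1 (intervocalic spirantization): no segment meets the environment; /sinbevpeugpoi/ is unchanged.
Rule 2 (regressive voicing assimilation): /v/ precedes the voiceless obstruent /p/, so it devoices to [f] by assimilation. /g/ precedes the voiceless obstruent /p/, so it devoices to [k] by assimilation. /sinbevpeugpoi/ → sinbefpeukpoi.
Rule 3 (nasal place assimilation): /n/ precedes the labial consonant /b/, so it assimilates in place to [m]. /sinbefpeukpoi/ → simbefpeukpoi.
Rule 4 (stop-cluster i-epenthesis): /k/ and /p/ form a stop–stop cluster, so [i] is inserted between them. /simbefpeukpoi/ → simbefpeukipoi.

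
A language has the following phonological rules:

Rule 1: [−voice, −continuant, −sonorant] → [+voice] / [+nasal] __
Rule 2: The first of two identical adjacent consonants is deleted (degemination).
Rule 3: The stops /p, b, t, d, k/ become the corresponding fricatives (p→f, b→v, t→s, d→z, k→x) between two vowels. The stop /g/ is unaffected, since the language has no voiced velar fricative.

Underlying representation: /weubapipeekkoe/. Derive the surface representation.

weuvafifeexoe

Rule 1 (post-nasal voicing): no segment meets the environment; /weubapipeekkoe/ is unchanged.
Rule 2 (degemination): /kk/ is a geminate; the first /k/ deletes. /weubapipeekkoe/ → weubapipeekoe.
Rule 3 (intervocalic spirantization): /b/ is a stop between vowels /u/ and /a/, so it spirantizes to the fricative [v]. /p/ is a stop between vowels /a/ and /i/, so it spirantizes to the fricative [f]. /p/ is a stop between vowels /i/ and /e/, so it spirantizes to the fricative [f]. /k/ is a stop between vowels /e/ and /o/, so it spirantizes to the fricative [x]. /weubapipeekoe/ → weuvafifeexoe.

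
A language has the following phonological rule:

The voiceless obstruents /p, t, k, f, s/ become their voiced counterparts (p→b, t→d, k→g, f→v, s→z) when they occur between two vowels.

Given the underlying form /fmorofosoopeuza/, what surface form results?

fmorovozoobeuza

Scanning /fmorofosoopeuza/: /f/ at position 1 is not in the conditioning environment; /f/ is a voiceless obstruent between vowels /o/ and /o/, so it voices to [v]; /s/ is a voiceless obstruent between vowels /o/ and /o/, so it voices to [z]; /p/ is a voiceless obstruent between vowels /o/ and /e/, so it voices to [b].
Result: [fmorovozoobeuza].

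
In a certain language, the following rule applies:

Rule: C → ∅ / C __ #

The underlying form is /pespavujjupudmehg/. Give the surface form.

/g/ is the second consonant of a word-final cluster /hg/, so it deletes.
Surface form: [pespavujjupudmeh].

pespavujjupudmeh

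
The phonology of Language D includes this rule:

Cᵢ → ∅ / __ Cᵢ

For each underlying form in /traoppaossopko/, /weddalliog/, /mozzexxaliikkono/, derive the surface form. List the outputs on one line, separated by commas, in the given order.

/traoppaossopko/: /pp/ is a geminate; the first /p/ deletes. /ss/ is a geminate; the first /s/ deletes. → [traopaosopko].
/weddalliog/: /dd/ is a geminate; the first /d/ deletes. /ll/ is a geminate; the first /l/ deletes. → [wedaliog].
/mozzexxaliikkono/: /zz/ is a geminate; the first /z/ deletes. /xx/ is a geminate; the first /x/ deletes. /kk/ is a geminate; the first /k/ deletes. → [mozexaliikono].

traopaosopko, wedaliog, mozexaliikono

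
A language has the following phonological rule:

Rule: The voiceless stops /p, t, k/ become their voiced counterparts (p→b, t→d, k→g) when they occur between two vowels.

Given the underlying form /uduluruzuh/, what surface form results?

No segment of /uduluruzuh/ meets the structural description of the rule, so the form surfaces unchanged.

uduluruzuh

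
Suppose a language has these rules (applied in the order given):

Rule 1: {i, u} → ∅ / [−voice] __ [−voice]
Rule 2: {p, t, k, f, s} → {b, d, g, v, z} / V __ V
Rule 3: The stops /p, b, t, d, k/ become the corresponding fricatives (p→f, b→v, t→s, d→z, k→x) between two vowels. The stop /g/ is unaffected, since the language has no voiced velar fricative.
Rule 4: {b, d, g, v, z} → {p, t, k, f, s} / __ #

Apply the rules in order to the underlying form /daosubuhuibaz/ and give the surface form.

daozuvuhuivas

Rule 1 (high vowel syncope): no segment meets the environment; /daosubuhuibaz/ is unchanged.
Rule 2 (intervocalic voicing): /s/ is a voiceless obstruent between vowels /o/ and /u/, so it voices to [z]. /daosubuhuibaz/ → daozubuhuibaz.
Rule 3 (intervocalic spirantization): /b/ is a stop between vowels /u/ and /u/, so it spirantizes to the fricative [v]. /b/ is a stop between vowels /i/ and /a/, so it spirantizes to the fricative [v]. /daozubuhuibaz/ → daozuvuhuivaz.
Rule 4 (final devoicing): /z/ is a voiced obstruent in word-final position, so it devoices to [s]. /daozuvuhuivaz/ → daozuvuhuivas.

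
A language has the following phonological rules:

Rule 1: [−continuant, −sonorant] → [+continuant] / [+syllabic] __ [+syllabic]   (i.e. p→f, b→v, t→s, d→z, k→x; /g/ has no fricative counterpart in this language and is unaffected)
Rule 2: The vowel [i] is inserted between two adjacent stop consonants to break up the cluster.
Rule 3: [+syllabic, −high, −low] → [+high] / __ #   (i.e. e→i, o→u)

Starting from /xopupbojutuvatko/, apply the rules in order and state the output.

Rule 1 (intervocalic spirantization): /p/ is a stop between vowels /o/ and /u/, so it spirantizes to the fricative [f]. /t/ is a stop between vowels /u/ and /u/, so it spirantizes to the fricative [s]. /xopupbojutuvatko/ → xofupbojusuvatko.
Rule 2 (stop-cluster i-epenthesis): /p/ and /b/ form a stop–stop cluster, so [i] is inserted between them. /t/ and /k/ form a stop–stop cluster, so [i] is inserted between them. /xofupbojusuvatko/ → xofupibojusuvatiko.
Rule 3 (final vowel raising): /o/ is a mid vowel in word-final position, so it raises to [u]. /xofupibojusuvatiko/ → xofupibojusuvatiku.

xofupibojusuvatiku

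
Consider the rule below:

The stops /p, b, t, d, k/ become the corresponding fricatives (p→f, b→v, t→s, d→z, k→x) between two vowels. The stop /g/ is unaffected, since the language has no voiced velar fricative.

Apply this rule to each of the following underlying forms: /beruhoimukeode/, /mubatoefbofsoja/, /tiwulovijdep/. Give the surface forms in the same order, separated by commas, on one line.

beruhoimuxeoze, muvasoefbofsoja, tiwulovijdep

/beruhoimukeode/: /k/ is a stop between vowels /u/ and /e/, so it spirantizes to the fricative [x]. /d/ is a stop between vowels /o/ and /e/, so it spirantizes to the fricative [z]. → [beruhoimuxeoze].
/mubatoefbofsoja/: /b/ is a stop between vowels /u/ and /a/, so it spirantizes to the fricative [v]. /t/ is a stop between vowels /a/ and /o/, so it spirantizes to the fricative [s]. → [muvasoefbofsoja].
/tiwulovijdep/: the rule's environment is not met; surfaces unchanged as [tiwulovijdep].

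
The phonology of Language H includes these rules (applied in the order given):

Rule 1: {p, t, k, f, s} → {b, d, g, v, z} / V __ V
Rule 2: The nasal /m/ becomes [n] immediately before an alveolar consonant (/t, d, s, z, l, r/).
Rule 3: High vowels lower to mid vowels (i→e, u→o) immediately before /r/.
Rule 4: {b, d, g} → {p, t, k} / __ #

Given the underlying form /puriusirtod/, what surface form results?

Rule 1 (intervocalic voicing): /s/ is a voiceless obstruent between vowels /u/ and /i/, so it voices to [z]. /puriusirtod/ → puriuzirtod.
Rule 2 (nasal place assimilation): no segment meets the environment; /puriuzirtod/ is unchanged.
Rule 3 (pre-rhotic lowering): /u/ is a high vowel immediately before /r/, so it lowers to [o]. /i/ is a high vowel immediately before /r/, so it lowers to [e]. /puriuzirtod/ → poriuzertod.
Rule 4 (final devoicing): /d/ is a voiced stop in word-final position, so it devoices to [t]. /poriuzertod/ → poriuzertot.

poriuzertot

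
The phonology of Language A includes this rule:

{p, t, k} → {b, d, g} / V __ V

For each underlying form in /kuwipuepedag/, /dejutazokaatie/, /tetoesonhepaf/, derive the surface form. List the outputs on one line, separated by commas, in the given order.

/kuwipuepedag/: /p/ is a voiceless stop between vowels /i/ and /u/, so it voices to [b]. /p/ is a voiceless stop between vowels /e/ and /e/, so it voices to [b]. → [kuwibuebedag].
/dejutazokaatie/: /t/ is a voiceless stop between vowels /u/ and /a/, so it voices to [d]. /k/ is a voiceless stop between vowels /o/ and /a/, so it voices to [g]. /t/ is a voiceless stop between vowels /a/ and /i/, so it voices to [d]. → [dejudazogaadie].
/tetoesonhepaf/: /t/ is a voiceless stop between vowels /e/ and /o/, so it voices to [d]. /p/ is a voiceless stop between vowels /e/ and /a/, so it voices to [b]. → [tedoesonhebaf].

kuwibuebedag, dejudazogaadie, tedoesonhebaf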